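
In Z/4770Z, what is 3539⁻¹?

4739

4770 = 1*3539 + 1231
3539 = 2*1231 + 1077
1231 = 1*1077 + 154
1077 = 6*154 + 153
154 = 1*153 + 1
153 = 153*1 + 0
gcd(3539, 4770) = 1, so the inverse exists.
Bézout: 1 = 23*4770 − 31*3539.
So 3539⁻¹ ≡ −31 ≡ 4739 (mod 4770).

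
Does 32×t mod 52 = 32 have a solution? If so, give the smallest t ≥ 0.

gcd(32, 52) = 4, and 4 | 32, so solutions exist.
Divide through by 4: 8×t = 8 (mod 13).
8⁻¹ ≡ 5 (mod 13).
t ≡ 5×8 ≡ 1 (mod 13).
The smallest non-negative solution is t = 1.

1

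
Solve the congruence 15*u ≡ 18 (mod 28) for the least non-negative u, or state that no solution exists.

gcd(15, 28) = 1, so a unique solution mod 28 exists.
15⁻¹ ≡ 15 (mod 28).
u ≡ 15*18 ≡ 18 (mod 28).

18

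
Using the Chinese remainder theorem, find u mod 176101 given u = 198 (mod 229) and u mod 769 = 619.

15999

229⁻¹ mod 769: 229*497 ≡ 1 (mod 769), so 229⁻¹ ≡ 497.
u = 198 + 229*((619 − 198)*497 mod 769) = 198 + 229*69 = 15999.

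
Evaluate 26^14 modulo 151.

98

Using repeated squaring:
14 in binary is 1110, i.e. 14 = 8 + 4 + 2.
26^1 ≡ 26 (mod 151)
26^2 ≡ 26^2 = 676 ≡ 72 (mod 151)
26^4 ≡ 72^2 = 5184 ≡ 50 (mod 151)
26^8 ≡ 50^2 = 2500 ≡ 84 (mod 151)
26^14 = 26^8 * 26^4 * 26^2 ≡ 84 * 50 * 72 (mod 151).
Accumulate the product:
84 * 50 = 4200 ≡ 123
123 * 72 = 8856 ≡ 98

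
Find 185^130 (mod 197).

185^1 ≡ 185 (mod 197)
185^2 ≡ 185^2 = 34225 ≡ 144 (mod 197)
185^4 ≡ 144^2 = 20736 ≡ 51 (mod 197)
185^8 ≡ 51^2 = 2601 ≡ 40 (mod 197)
185^16 ≡ 40^2 = 1600 ≡ 24 (mod 197)
185^32 ≡ 24^2 = 576 ≡ 182 (mod 197)
185^64 ≡ 182^2 = 33124 ≡ 28 (mod 197)
185^128 ≡ 28^2 = 784 ≡ 193 (mod 197)
185^130 = 185^128 × 185^2 ≡ 193 × 144 (mod 197).
193 × 144 = 27792 ≡ 15 (mod 197).

15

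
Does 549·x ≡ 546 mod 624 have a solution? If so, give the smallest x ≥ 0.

gcd(549, 624) = 3, and 3 | 546, so solutions exist.
Divide through by 3: 183·x ≡ 182 (mod 208).
183⁻¹ ≡ 183 (mod 208).
x ≡ 183·182 ≡ 26 (mod 208).
The smallest non-negative solution is x = 26.

26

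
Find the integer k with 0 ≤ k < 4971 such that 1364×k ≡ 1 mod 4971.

164

By the extended Euclidean algorithm:
4971 = 3·1364 + 879
1364 = 1·879 + 485
879 = 1·485 + 394
485 = 1·394 + 91
394 = 4·91 + 30
91 = 3·30 + 1
30 = 30·1 + 0
gcd(1364, 4971) = 1, so the inverse exists.
Back-substitute for 1:
1 = 1·91 − 3·30
  = −3·394 + 13·91
  = 13·485 − 16·394
  = −16·879 + 29·485
  = 29·1364 − 45·879
  = −45·4971 + 164·1364
So 1364⁻¹ ≡ 164 (mod 4971).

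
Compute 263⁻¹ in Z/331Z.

73

331 = 1*263 + 68
263 = 3*68 + 59
68 = 1*59 + 9
59 = 6*9 + 5
9 = 1*5 + 4
5 = 1*4 + 1
4 = 4*1 + 0
gcd(263, 331) = 1, so the inverse exists.
Back-substitute for 1:
1 = 1*5 − 1*4
  = −1*9 + 2*5
  = 2*59 − 13*9
  = −13*68 + 15*59
  = 15*263 − 58*68
  = −58*331 + 73*263
So 263⁻¹ ≡ 73 (mod 331).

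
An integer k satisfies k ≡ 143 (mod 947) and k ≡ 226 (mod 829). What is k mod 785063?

947⁻¹ mod 829: 947×274 ≡ 1 (mod 829), so 947⁻¹ ≡ 274.
k = 143 + 947×((226 − 143)×274 mod 829) = 143 + 947×359 = 340116.

340116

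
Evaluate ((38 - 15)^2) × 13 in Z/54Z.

38 - 15 = 23
(23)^2 ≡ 43 (mod 54)
43 × 13 = 559 ≡ 19 (mod 54)

19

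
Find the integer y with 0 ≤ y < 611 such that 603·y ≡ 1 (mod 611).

229

Run the extended Euclidean algorithm:
611 = 1×603 + 8
603 = 75×8 + 3
8 = 2×3 + 2
3 = 1×2 + 1
2 = 2×1 + 0
gcd(603, 611) = 1, so the inverse exists.
Back-substitute for 1:
1 = 1×3 − 1×2
  = −1×8 + 3×3
  = 3×603 − 226×8
  = −226×611 + 229×603
So 603⁻¹ ≡ 229 (mod 611).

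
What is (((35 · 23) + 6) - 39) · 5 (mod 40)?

35 · 23 = 805 ≡ 5 (mod 40)
5 + 6 = 11
11 - 39 = -28 ≡ 12 (mod 40)
12 · 5 = 60 ≡ 20 (mod 40)

20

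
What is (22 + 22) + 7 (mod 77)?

51

22 + 22 = 44
44 + 7 = 51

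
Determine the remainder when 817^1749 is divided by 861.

454

Using repeated squaring:
1749 in binary is 11011010101, i.e. 1749 = 1024 + 512 + 128 + 64 + 16 + 4 + 1.
817^1 ≡ 817 (mod 861)
817^2 ≡ 817^2 = 667489 ≡ 214 (mod 861)
817^4 ≡ 214^2 = 45796 ≡ 163 (mod 861)
817^8 ≡ 163^2 = 26569 ≡ 739 (mod 861)
817^16 ≡ 739^2 = 546121 ≡ 247 (mod 861)
817^32 ≡ 247^2 = 61009 ≡ 739 (mod 861)
817^64 ≡ 739^2 = 546121 ≡ 247 (mod 861)
817^128 ≡ 247^2 = 61009 ≡ 739 (mod 861)
817^256 ≡ 739^2 = 546121 ≡ 247 (mod 861)
817^512 ≡ 247^2 = 61009 ≡ 739 (mod 861)
817^1024 ≡ 739^2 = 546121 ≡ 247 (mod 861)
817^1749 = 817^1024 × 817^512 × 817^128 × 817^64 × 817^16 × 817^4 × 817^1 ≡ 247 × 739 × 739 × 247 × 247 × 163 × 817 (mod 861).
Accumulate the product:
247 × 739 = 182533 ≡ 1
1 × 739 = 739
739 × 247 = 182533 ≡ 1
1 × 247 = 247
247 × 163 = 40261 ≡ 655
655 × 817 = 535135 ≡ 454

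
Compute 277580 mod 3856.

3804

277580 = 71×3856 + 3804, so 277580 ≡ 3804 (mod 3856).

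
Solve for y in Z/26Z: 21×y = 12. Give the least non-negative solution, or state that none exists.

8

gcd(21, 26) = 1, so a unique solution mod 26 exists.
21⁻¹ ≡ 5 (mod 26).
y ≡ 5×12 ≡ 8 (mod 26).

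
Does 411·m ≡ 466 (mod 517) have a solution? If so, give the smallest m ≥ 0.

298

gcd(411, 517) = 1, so a unique solution mod 517 exists.
411⁻¹ ≡ 278 (mod 517).
m ≡ 278·466 ≡ 298 (mod 517).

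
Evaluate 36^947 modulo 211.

Using repeated squaring:
947 in binary is 1110110011, i.e. 947 = 512 + 256 + 128 + 32 + 16 + 2 + 1.
36^1 ≡ 36 (mod 211)
36^2 ≡ 36^2 = 1296 ≡ 30 (mod 211)
36^4 ≡ 30^2 = 900 ≡ 56 (mod 211)
36^8 ≡ 56^2 = 3136 ≡ 182 (mod 211)
36^16 ≡ 182^2 = 33124 ≡ 208 (mod 211)
36^32 ≡ 208^2 = 43264 ≡ 9 (mod 211)
36^64 ≡ 9^2 = 81 (mod 211)
36^128 ≡ 81^2 = 6561 ≡ 20 (mod 211)
36^256 ≡ 20^2 = 400 ≡ 189 (mod 211)
36^512 ≡ 189^2 = 35721 ≡ 62 (mod 211)
36^947 = 36^512 * 36^256 * 36^128 * 36^32 * 36^16 * 36^2 * 36^1 ≡ 62 * 189 * 20 * 9 * 208 * 30 * 36 (mod 211).
Accumulate the product:
62 * 189 = 11718 ≡ 113
113 * 20 = 2260 ≡ 150
150 * 9 = 1350 ≡ 84
84 * 208 = 17472 ≡ 170
170 * 30 = 5100 ≡ 36
36 * 36 = 1296 ≡ 30

30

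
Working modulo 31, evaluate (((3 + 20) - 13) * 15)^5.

6

3 + 20 = 23
23 - 13 = 10
10 * 15 = 150 ≡ 26 (mod 31)
(26)^5 ≡ 6 (mod 31)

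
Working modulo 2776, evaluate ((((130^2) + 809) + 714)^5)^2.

761

(130)^2 ≡ 244 (mod 2776)
244 + 809 = 1053
1053 + 714 = 1767
(1767)^5 ≡ 2655 (mod 2776)
(2655)^2 ≡ 761 (mod 2776)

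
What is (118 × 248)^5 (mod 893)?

530

118 × 248 = 29264 ≡ 688 (mod 893)
(688)^5 ≡ 530 (mod 893)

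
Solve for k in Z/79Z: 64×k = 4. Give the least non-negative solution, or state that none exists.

5

gcd(64, 79) = 1, so a unique solution mod 79 exists.
64⁻¹ ≡ 21 (mod 79).
k ≡ 21×4 ≡ 5 (mod 79).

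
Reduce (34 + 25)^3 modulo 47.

34 + 25 = 59 ≡ 12 (mod 47)
(12)^3 ≡ 36 (mod 47)

36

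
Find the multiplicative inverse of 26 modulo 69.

8

Run the extended Euclidean algorithm:
69 = 2×26 + 17
26 = 1×17 + 9
17 = 1×9 + 8
9 = 1×8 + 1
8 = 8×1 + 0
gcd(26, 69) = 1, so the inverse exists.
Back-substitute for 1:
1 = 1×9 − 1×8
  = −1×17 + 2×9
  = 2×26 − 3×17
  = −3×69 + 8×26
So 26⁻¹ ≡ 8 (mod 69).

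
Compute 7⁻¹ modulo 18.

13

Run the extended Euclidean algorithm:
18 = 2*7 + 4
7 = 1*4 + 3
4 = 1*3 + 1
3 = 3*1 + 0
gcd(7, 18) = 1, so the inverse exists.
Back-substitute for 1:
1 = 1*4 − 1*3
  = −1*7 + 2*4
  = 2*18 − 5*7
So 7⁻¹ ≡ −5 ≡ 13 (mod 18).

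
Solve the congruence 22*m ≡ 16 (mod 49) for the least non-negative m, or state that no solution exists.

gcd(22, 49) = 1, so a unique solution mod 49 exists.
22⁻¹ ≡ 29 (mod 49).
m ≡ 29*16 ≡ 23 (mod 49).

23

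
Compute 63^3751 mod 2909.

2077

Using repeated squaring:
3751 in binary is 111010100111, i.e. 3751 = 2048 + 1024 + 512 + 128 + 32 + 4 + 2 + 1.
63^1 ≡ 63 (mod 2909)
63^2 ≡ 63^2 = 3969 ≡ 1060 (mod 2909)
63^4 ≡ 1060^2 = 1123600 ≡ 726 (mod 2909)
63^8 ≡ 726^2 = 527076 ≡ 547 (mod 2909)
63^16 ≡ 547^2 = 299209 ≡ 2491 (mod 2909)
63^32 ≡ 2491^2 = 6205081 ≡ 184 (mod 2909)
63^64 ≡ 184^2 = 33856 ≡ 1857 (mod 2909)
63^128 ≡ 1857^2 = 3448449 ≡ 1284 (mod 2909)
63^256 ≡ 1284^2 = 1648656 ≡ 2162 (mod 2909)
63^512 ≡ 2162^2 = 4674244 ≡ 2390 (mod 2909)
63^1024 ≡ 2390^2 = 5712100 ≡ 1733 (mod 2909)
63^2048 ≡ 1733^2 = 3003289 ≡ 1201 (mod 2909)
63^3751 = 63^2048 * 63^1024 * 63^512 * 63^128 * 63^32 * 63^4 * 63^2 * 63^1 ≡ 1201 * 1733 * 2390 * 1284 * 184 * 726 * 1060 * 63 (mod 2909).
Accumulate the product:
1201 * 1733 = 2081333 ≡ 1398
1398 * 2390 = 3341220 ≡ 1688
1688 * 1284 = 2167392 ≡ 187
187 * 184 = 34408 ≡ 2409
2409 * 726 = 1748934 ≡ 625
625 * 1060 = 662500 ≡ 2157
2157 * 63 = 135891 ≡ 2077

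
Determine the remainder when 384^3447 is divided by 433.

By square-and-multiply:
3447 in binary is 110101110111, i.e. 3447 = 2048 + 1024 + 256 + 64 + 32 + 16 + 4 + 2 + 1.
384^1 ≡ 384 (mod 433)
384^2 ≡ 384^2 = 147456 ≡ 236 (mod 433)
384^4 ≡ 236^2 = 55696 ≡ 272 (mod 433)
384^8 ≡ 272^2 = 73984 ≡ 374 (mod 433)
384^16 ≡ 374^2 = 139876 ≡ 17 (mod 433)
384^32 ≡ 17^2 = 289 (mod 433)
384^64 ≡ 289^2 = 83521 ≡ 385 (mod 433)
384^128 ≡ 385^2 = 148225 ≡ 139 (mod 433)
384^256 ≡ 139^2 = 19321 ≡ 269 (mod 433)
384^512 ≡ 269^2 = 72361 ≡ 50 (mod 433)
384^1024 ≡ 50^2 = 2500 ≡ 335 (mod 433)
384^2048 ≡ 335^2 = 112225 ≡ 78 (mod 433)
384^3447 = 384^2048 · 384^1024 · 384^256 · 384^64 · 384^32 · 384^16 · 384^4 · 384^2 · 384^1 ≡ 78 · 335 · 269 · 385 · 289 · 17 · 272 · 236 · 384 (mod 433).
Accumulate the product:
78 · 335 = 26130 ≡ 150
150 · 269 = 40350 ≡ 81
81 · 385 = 31185 ≡ 9
9 · 289 = 2601 ≡ 3
3 · 17 = 51
51 · 272 = 13872 ≡ 16
16 · 236 = 3776 ≡ 312
312 · 384 = 119808 ≡ 300

300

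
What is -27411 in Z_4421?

-27411 = -7·4421 + 3536, so -27411 ≡ 3536 (mod 4421).

3536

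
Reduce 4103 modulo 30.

4103 = 136×30 + 23, so 4103 ≡ 23 (mod 30).

23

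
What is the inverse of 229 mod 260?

Apply the Euclidean algorithm and back-substitute:
260 = 1·229 + 31
229 = 7·31 + 12
31 = 2·12 + 7
12 = 1·7 + 5
7 = 1·5 + 2
5 = 2·2 + 1
2 = 2·1 + 0
gcd(229, 260) = 1, so the inverse exists.
Bézout: 1 = −96·260 + 109·229.
So 229⁻¹ ≡ 109 (mod 260).

109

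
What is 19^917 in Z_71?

57

Using repeated squaring:
19^1 ≡ 19 (mod 71)
19^2 ≡ 19^2 = 361 ≡ 6 (mod 71)
19^4 ≡ 6^2 = 36 (mod 71)
19^8 ≡ 36^2 = 1296 ≡ 18 (mod 71)
19^16 ≡ 18^2 = 324 ≡ 40 (mod 71)
19^32 ≡ 40^2 = 1600 ≡ 38 (mod 71)
19^64 ≡ 38^2 = 1444 ≡ 24 (mod 71)
19^128 ≡ 24^2 = 576 ≡ 8 (mod 71)
19^256 ≡ 8^2 = 64 (mod 71)
19^512 ≡ 64^2 = 4096 ≡ 49 (mod 71)
19^917 = 19^512 * 19^256 * 19^128 * 19^16 * 19^4 * 19^1 ≡ 49 * 64 * 8 * 40 * 36 * 19 (mod 71).
Accumulate the product:
49 * 64 = 3136 ≡ 12
12 * 8 = 96 ≡ 25
25 * 40 = 1000 ≡ 6
6 * 36 = 216 ≡ 3
3 * 19 = 57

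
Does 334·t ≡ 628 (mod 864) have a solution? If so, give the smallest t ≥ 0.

gcd(334, 864) = 2, and 2 | 628, so solutions exist.
Divide through by 2: 167·t = 314 (mod 432).
167⁻¹ ≡ 119 (mod 432).
t ≡ 119·314 ≡ 214 (mod 432).
The smallest non-negative solution is t = 214.

214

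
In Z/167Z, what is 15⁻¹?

78

167 = 11·15 + 2
15 = 7·2 + 1
2 = 2·1 + 0
gcd(15, 167) = 1, so the inverse exists.
Back-substitute for 1:
1 = 1·15 − 7·2
  = −7·167 + 78·15
So 15⁻¹ ≡ 78 (mod 167).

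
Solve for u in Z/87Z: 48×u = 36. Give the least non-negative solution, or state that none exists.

8

gcd(48, 87) = 3, and 3 | 36, so solutions exist.
Divide through by 3: 16×u ≡ 12 (mod 29).
16⁻¹ ≡ 20 (mod 29).
u ≡ 20×12 ≡ 8 (mod 29).
The smallest non-negative solution is u = 8.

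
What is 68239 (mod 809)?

283

68239 = 84·809 + 283, so 68239 ≡ 283 (mod 809).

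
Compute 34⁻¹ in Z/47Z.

Apply the Euclidean algorithm and back-substitute:
47 = 1×34 + 13
34 = 2×13 + 8
13 = 1×8 + 5
8 = 1×5 + 3
5 = 1×3 + 2
3 = 1×2 + 1
2 = 2×1 + 0
gcd(34, 47) = 1, so the inverse exists.
Back-substitute for 1:
1 = 1×3 − 1×2
  = −1×5 + 2×3
  = 2×8 − 3×5
  = −3×13 + 5×8
  = 5×34 − 13×13
  = −13×47 + 18×34
So 34⁻¹ ≡ 18 (mod 47).

18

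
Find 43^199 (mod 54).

43

Using repeated squaring:
199 in binary is 11000111, i.e. 199 = 128 + 64 + 4 + 2 + 1.
43^1 ≡ 43 (mod 54)
43^2 ≡ 43^2 = 1849 ≡ 13 (mod 54)
43^4 ≡ 13^2 = 169 ≡ 7 (mod 54)
43^8 ≡ 7^2 = 49 (mod 54)
43^16 ≡ 49^2 = 2401 ≡ 25 (mod 54)
43^32 ≡ 25^2 = 625 ≡ 31 (mod 54)
43^64 ≡ 31^2 = 961 ≡ 43 (mod 54)
43^128 ≡ 43^2 = 1849 ≡ 13 (mod 54)
43^199 = 43^128 × 43^64 × 43^4 × 43^2 × 43^1 ≡ 13 × 43 × 7 × 13 × 43 (mod 54).
Accumulate the product:
13 × 43 = 559 ≡ 19
19 × 7 = 133 ≡ 25
25 × 13 = 325 ≡ 1
1 × 43 = 43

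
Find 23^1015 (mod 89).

By square-and-multiply:
1015 in binary is 1111110111, i.e. 1015 = 512 + 256 + 128 + 64 + 32 + 16 + 4 + 2 + 1.
23^1 ≡ 23 (mod 89)
23^2 ≡ 23^2 = 529 ≡ 84 (mod 89)
23^4 ≡ 84^2 = 7056 ≡ 25 (mod 89)
23^8 ≡ 25^2 = 625 ≡ 2 (mod 89)
23^16 ≡ 2^2 = 4 (mod 89)
23^32 ≡ 4^2 = 16 (mod 89)
23^64 ≡ 16^2 = 256 ≡ 78 (mod 89)
23^128 ≡ 78^2 = 6084 ≡ 32 (mod 89)
23^256 ≡ 32^2 = 1024 ≡ 45 (mod 89)
23^512 ≡ 45^2 = 2025 ≡ 67 (mod 89)
23^1015 = 23^512 × 23^256 × 23^128 × 23^64 × 23^32 × 23^16 × 23^4 × 23^2 × 23^1 ≡ 67 × 45 × 32 × 78 × 16 × 4 × 25 × 84 × 23 (mod 89).
Accumulate the product:
67 × 45 = 3015 ≡ 78
78 × 32 = 2496 ≡ 4
4 × 78 = 312 ≡ 45
45 × 16 = 720 ≡ 8
8 × 4 = 32
32 × 25 = 800 ≡ 88
88 × 84 = 7392 ≡ 5
5 × 23 = 115 ≡ 26

26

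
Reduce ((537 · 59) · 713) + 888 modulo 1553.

929

537 · 59 = 31683 ≡ 623 (mod 1553)
623 · 713 = 444199 ≡ 41 (mod 1553)
41 + 888 = 929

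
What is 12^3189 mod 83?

3

3189 in binary is 110001110101, i.e. 3189 = 2048 + 1024 + 64 + 32 + 16 + 4 + 1.
12^1 ≡ 12 (mod 83)
12^2 ≡ 12^2 = 144 ≡ 61 (mod 83)
12^4 ≡ 61^2 = 3721 ≡ 69 (mod 83)
12^8 ≡ 69^2 = 4761 ≡ 30 (mod 83)
12^16 ≡ 30^2 = 900 ≡ 70 (mod 83)
12^32 ≡ 70^2 = 4900 ≡ 3 (mod 83)
12^64 ≡ 3^2 = 9 (mod 83)
12^128 ≡ 9^2 = 81 (mod 83)
12^256 ≡ 81^2 = 6561 ≡ 4 (mod 83)
12^512 ≡ 4^2 = 16 (mod 83)
12^1024 ≡ 16^2 = 256 ≡ 7 (mod 83)
12^2048 ≡ 7^2 = 49 (mod 83)
12^3189 = 12^2048 × 12^1024 × 12^64 × 12^32 × 12^16 × 12^4 × 12^1 ≡ 49 × 7 × 9 × 3 × 70 × 69 × 12 (mod 83).
Accumulate the product:
49 × 7 = 343 ≡ 11
11 × 9 = 99 ≡ 16
16 × 3 = 48
48 × 70 = 3360 ≡ 40
40 × 69 = 2760 ≡ 21
21 × 12 = 252 ≡ 3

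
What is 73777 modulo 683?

13

73777 = 108*683 + 13, so 73777 ≡ 13 (mod 683).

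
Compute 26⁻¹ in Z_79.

76

Run the extended Euclidean algorithm:
79 = 3×26 + 1
26 = 26×1 + 0
gcd(26, 79) = 1, so the inverse exists.
Back-substitute for 1:
1 = 1×79 − 3×26
So 26⁻¹ ≡ −3 ≡ 76 (mod 79).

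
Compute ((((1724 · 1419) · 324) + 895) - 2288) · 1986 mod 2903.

1724 · 1419 = 2446356 ≡ 2030 (mod 2903)
2030 · 324 = 657720 ≡ 1642 (mod 2903)
1642 + 895 = 2537
2537 - 2288 = 249
249 · 1986 = 494514 ≡ 1004 (mod 2903)

1004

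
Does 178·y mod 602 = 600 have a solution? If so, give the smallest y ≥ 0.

gcd(178, 602) = 2, and 2 | 600, so solutions exist.
Divide through by 2: 89·y ≡ 300 (mod 301).
89⁻¹ ≡ 115 (mod 301).
y ≡ 115·300 ≡ 186 (mod 301).
The smallest non-negative solution is y = 186.

186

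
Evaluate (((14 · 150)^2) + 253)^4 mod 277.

14 · 150 = 2100 ≡ 161 (mod 277)
(161)^2 ≡ 160 (mod 277)
160 + 253 = 413 ≡ 136 (mod 277)
(136)^4 ≡ 91 (mod 277)

91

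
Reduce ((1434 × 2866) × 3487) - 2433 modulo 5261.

1434 × 2866 = 4109844 ≡ 1003 (mod 5261)
1003 × 3487 = 3497461 ≡ 4157 (mod 5261)
4157 - 2433 = 1724

1724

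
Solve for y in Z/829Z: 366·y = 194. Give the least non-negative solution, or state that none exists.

825

gcd(366, 829) = 1, so a unique solution mod 829 exists.
366⁻¹ ≡ 188 (mod 829).
y ≡ 188·194 ≡ 825 (mod 829).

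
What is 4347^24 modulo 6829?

24 in binary is 11000, i.e. 24 = 16 + 8.
4347^1 ≡ 4347 (mod 6829)
4347^2 ≡ 4347^2 = 18896409 ≡ 566 (mod 6829)
4347^4 ≡ 566^2 = 320356 ≡ 6222 (mod 6829)
4347^8 ≡ 6222^2 = 38713284 ≡ 6512 (mod 6829)
4347^16 ≡ 6512^2 = 42406144 ≡ 4883 (mod 6829)
4347^24 = 4347^16 * 4347^8 ≡ 4883 * 6512 (mod 6829).
4883 * 6512 = 31798096 ≡ 2272 (mod 6829).

2272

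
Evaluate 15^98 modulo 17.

4

Compute successive squares:
98 in binary is 1100010, i.e. 98 = 64 + 32 + 2.
15^1 ≡ 15 (mod 17)
15^2 ≡ 15^2 = 225 ≡ 4 (mod 17)
15^4 ≡ 4^2 = 16 (mod 17)
15^8 ≡ 16^2 = 256 ≡ 1 (mod 17)
15^16 ≡ 1^2 = 1 (mod 17)
15^32 ≡ 1^2 = 1 (mod 17)
15^64 ≡ 1^2 = 1 (mod 17)
15^98 = 15^64 * 15^32 * 15^2 ≡ 1 * 1 * 4 (mod 17).
Accumulate the product:
1 * 1 = 1
1 * 4 = 4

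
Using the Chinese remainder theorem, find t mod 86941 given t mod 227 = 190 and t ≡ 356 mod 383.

61253

227⁻¹ mod 383: 227×27 ≡ 1 (mod 383), so 227⁻¹ ≡ 27.
t = 190 + 227×((356 − 190)×27 mod 383) = 190 + 227×269 = 61253.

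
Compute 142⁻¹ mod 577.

Apply the Euclidean algorithm and back-substitute:
577 = 4×142 + 9
142 = 15×9 + 7
9 = 1×7 + 2
7 = 3×2 + 1
2 = 2×1 + 0
gcd(142, 577) = 1, so the inverse exists.
Back-substitute for 1:
1 = 1×7 − 3×2
  = −3×9 + 4×7
  = 4×142 − 63×9
  = −63×577 + 256×142
So 142⁻¹ ≡ 256 (mod 577).

256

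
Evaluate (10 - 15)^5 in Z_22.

21

10 - 15 = -5 ≡ 17 (mod 22)
(17)^5 ≡ 21 (mod 22)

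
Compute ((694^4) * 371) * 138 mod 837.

600

(694)^4 ≡ 586 (mod 837)
586 * 371 = 217406 ≡ 623 (mod 837)
623 * 138 = 85974 ≡ 600 (mod 837)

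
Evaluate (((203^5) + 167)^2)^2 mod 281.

(203)^5 ≡ 34 (mod 281)
34 + 167 = 201
(201)^2 ≡ 218 (mod 281)
(218)^2 ≡ 35 (mod 281)

35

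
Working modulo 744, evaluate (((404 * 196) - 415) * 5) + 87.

404 * 196 = 79184 ≡ 320 (mod 744)
320 - 415 = -95 ≡ 649 (mod 744)
649 * 5 = 3245 ≡ 269 (mod 744)
269 + 87 = 356

356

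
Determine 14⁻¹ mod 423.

272

423 = 30×14 + 3
14 = 4×3 + 2
3 = 1×2 + 1
2 = 2×1 + 0
gcd(14, 423) = 1, so the inverse exists.
Back-substitute for 1:
1 = 1×3 − 1×2
  = −1×14 + 5×3
  = 5×423 − 151×14
So 14⁻¹ ≡ −151 ≡ 272 (mod 423).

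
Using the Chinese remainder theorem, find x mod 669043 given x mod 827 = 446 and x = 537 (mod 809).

827⁻¹ mod 809: 827*45 ≡ 1 (mod 809), so 827⁻¹ ≡ 45.
x = 446 + 827*((537 − 446)*45 mod 809) = 446 + 827*50 = 41796.

41796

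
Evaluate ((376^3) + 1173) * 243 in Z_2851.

2782

(376)^3 ≡ 481 (mod 2851)
481 + 1173 = 1654
1654 * 243 = 401922 ≡ 2782 (mod 2851)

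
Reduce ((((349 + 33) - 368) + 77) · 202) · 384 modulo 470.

349 + 33 = 382
382 - 368 = 14
14 + 77 = 91
91 · 202 = 18382 ≡ 52 (mod 470)
52 · 384 = 19968 ≡ 228 (mod 470)

228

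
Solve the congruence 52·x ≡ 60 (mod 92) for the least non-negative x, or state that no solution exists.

gcd(52, 92) = 4, and 4 | 60, so solutions exist.
Divide through by 4: 13·x ≡ 15 (mod 23).
13⁻¹ ≡ 16 (mod 23).
x ≡ 16·15 ≡ 10 (mod 23).
The smallest non-negative solution is x = 10.

10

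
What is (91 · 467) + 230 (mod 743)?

91 · 467 = 42497 ≡ 146 (mod 743)
146 + 230 = 376

376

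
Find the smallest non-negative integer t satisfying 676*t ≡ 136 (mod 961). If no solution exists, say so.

711

gcd(676, 961) = 1, so a unique solution mod 961 exists.
676⁻¹ ≡ 408 (mod 961).
t ≡ 408*136 ≡ 711 (mod 961).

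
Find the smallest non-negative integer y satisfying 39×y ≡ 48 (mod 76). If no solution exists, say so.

48

gcd(39, 76) = 1, so a unique solution mod 76 exists.
39⁻¹ ≡ 39 (mod 76).
y ≡ 39×48 ≡ 48 (mod 76).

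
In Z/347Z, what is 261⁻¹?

117

Run the extended Euclidean algorithm:
347 = 1·261 + 86
261 = 3·86 + 3
86 = 28·3 + 2
3 = 1·2 + 1
2 = 2·1 + 0
gcd(261, 347) = 1, so the inverse exists.
Back-substitute for 1:
1 = 1·3 − 1·2
  = −1·86 + 29·3
  = 29·261 − 88·86
  = −88·347 + 117·261
So 261⁻¹ ≡ 117 (mod 347).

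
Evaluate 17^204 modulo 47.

By square-and-multiply:
17^1 ≡ 17 (mod 47)
17^2 ≡ 17^2 = 289 ≡ 7 (mod 47)
17^4 ≡ 7^2 = 49 ≡ 2 (mod 47)
17^8 ≡ 2^2 = 4 (mod 47)
17^16 ≡ 4^2 = 16 (mod 47)
17^32 ≡ 16^2 = 256 ≡ 21 (mod 47)
17^64 ≡ 21^2 = 441 ≡ 18 (mod 47)
17^128 ≡ 18^2 = 324 ≡ 42 (mod 47)
17^204 = 17^128 × 17^64 × 17^8 × 17^4 ≡ 42 × 18 × 4 × 2 (mod 47).
Accumulate the product:
42 × 18 = 756 ≡ 4
4 × 4 = 16
16 × 2 = 32

32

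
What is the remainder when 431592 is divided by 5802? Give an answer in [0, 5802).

431592 = 74·5802 + 2244, so 431592 ≡ 2244 (mod 5802).

2244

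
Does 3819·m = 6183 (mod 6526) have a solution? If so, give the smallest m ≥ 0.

gcd(3819, 6526) = 1, so a unique solution mod 6526 exists.
3819⁻¹ ≡ 5945 (mod 6526).
m ≡ 5945·6183 ≡ 3503 (mod 6526).

3503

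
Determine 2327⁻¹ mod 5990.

5990 = 2·2327 + 1336
2327 = 1·1336 + 991
1336 = 1·991 + 345
991 = 2·345 + 301
345 = 1·301 + 44
301 = 6·44 + 37
44 = 1·37 + 7
37 = 5·7 + 2
7 = 3·2 + 1
2 = 2·1 + 0
gcd(2327, 5990) = 1, so the inverse exists.
Back-substitute for 1:
1 = 1·7 − 3·2
  = −3·37 + 16·7
  = 16·44 − 19·37
  = −19·301 + 130·44
  = 130·345 − 149·301
  = −149·991 + 428·345
  = 428·1336 − 577·991
  = −577·2327 + 1005·1336
  = 1005·5990 − 2587·2327
So 2327⁻¹ ≡ −2587 ≡ 3403 (mod 5990).

3403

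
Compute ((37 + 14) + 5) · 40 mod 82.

26

37 + 14 = 51
51 + 5 = 56
56 · 40 = 2240 ≡ 26 (mod 82)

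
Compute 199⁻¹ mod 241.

By the extended Euclidean algorithm:
241 = 1×199 + 42
199 = 4×42 + 31
42 = 1×31 + 11
31 = 2×11 + 9
11 = 1×9 + 2
9 = 4×2 + 1
2 = 2×1 + 0
gcd(199, 241) = 1, so the inverse exists.
Back-substitute for 1:
1 = 1×9 − 4×2
  = −4×11 + 5×9
  = 5×31 − 14×11
  = −14×42 + 19×31
  = 19×199 − 90×42
  = −90×241 + 109×199
So 199⁻¹ ≡ 109 (mod 241).

109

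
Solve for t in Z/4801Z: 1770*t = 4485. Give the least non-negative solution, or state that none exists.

gcd(1770, 4801) = 1, so a unique solution mod 4801 exists.
1770⁻¹ ≡ 1462 (mod 4801).
t ≡ 1462*4485 ≡ 3705 (mod 4801).

3705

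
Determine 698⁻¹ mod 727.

376

Apply the Euclidean algorithm and back-substitute:
727 = 1·698 + 29
698 = 24·29 + 2
29 = 14·2 + 1
2 = 2·1 + 0
gcd(698, 727) = 1, so the inverse exists.
Back-substitute for 1:
1 = 1·29 − 14·2
  = −14·698 + 337·29
  = 337·727 − 351·698
So 698⁻¹ ≡ −351 ≡ 376 (mod 727).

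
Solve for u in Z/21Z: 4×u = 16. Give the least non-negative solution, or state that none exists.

gcd(4, 21) = 1, so a unique solution mod 21 exists.
4⁻¹ ≡ 16 (mod 21).
u ≡ 16×16 ≡ 4 (mod 21).

4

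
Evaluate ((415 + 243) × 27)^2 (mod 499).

415 + 243 = 658 ≡ 159 (mod 499)
159 × 27 = 4293 ≡ 301 (mod 499)
(301)^2 ≡ 282 (mod 499)

282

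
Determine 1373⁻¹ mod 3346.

3346 = 2·1373 + 600
1373 = 2·600 + 173
600 = 3·173 + 81
173 = 2·81 + 11
81 = 7·11 + 4
11 = 2·4 + 3
4 = 1·3 + 1
3 = 3·1 + 0
gcd(1373, 3346) = 1, so the inverse exists.
Back-substitute for 1:
1 = 1·4 − 1·3
  = −1·11 + 3·4
  = 3·81 − 22·11
  = −22·173 + 47·81
  = 47·600 − 163·173
  = −163·1373 + 373·600
  = 373·3346 − 909·1373
So 1373⁻¹ ≡ −909 ≡ 2437 (mod 3346).

2437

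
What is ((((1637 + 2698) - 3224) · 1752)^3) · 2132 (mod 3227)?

1637 + 2698 = 4335 ≡ 1108 (mod 3227)
1108 - 3224 = -2116 ≡ 1111 (mod 3227)
1111 · 1752 = 1946472 ≡ 591 (mod 3227)
(591)^3 ≡ 335 (mod 3227)
335 · 2132 = 714220 ≡ 1053 (mod 3227)

1053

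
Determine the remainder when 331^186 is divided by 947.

Using repeated squaring:
331^1 ≡ 331 (mod 947)
331^2 ≡ 331^2 = 109561 ≡ 656 (mod 947)
331^4 ≡ 656^2 = 430336 ≡ 398 (mod 947)
331^8 ≡ 398^2 = 158404 ≡ 255 (mod 947)
331^16 ≡ 255^2 = 65025 ≡ 629 (mod 947)
331^32 ≡ 629^2 = 395641 ≡ 742 (mod 947)
331^64 ≡ 742^2 = 550564 ≡ 357 (mod 947)
331^128 ≡ 357^2 = 127449 ≡ 551 (mod 947)
331^186 = 331^128 · 331^32 · 331^16 · 331^8 · 331^2 ≡ 551 · 742 · 629 · 255 · 656 (mod 947).
Accumulate the product:
551 · 742 = 408842 ≡ 685
685 · 629 = 430865 ≡ 927
927 · 255 = 236385 ≡ 582
582 · 656 = 381792 ≡ 151

151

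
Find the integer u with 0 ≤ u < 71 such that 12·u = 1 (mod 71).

6

71 = 5*12 + 11
12 = 1*11 + 1
11 = 11*1 + 0
gcd(12, 71) = 1, so the inverse exists.
Back-substitute for 1:
1 = 1*12 − 1*11
  = −1*71 + 6*12
So 12⁻¹ ≡ 6 (mod 71).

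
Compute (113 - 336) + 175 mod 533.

113 - 336 = -223 ≡ 310 (mod 533)
310 + 175 = 485

485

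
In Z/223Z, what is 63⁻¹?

177

Apply the Euclidean algorithm and back-substitute:
223 = 3*63 + 34
63 = 1*34 + 29
34 = 1*29 + 5
29 = 5*5 + 4
5 = 1*4 + 1
4 = 4*1 + 0
gcd(63, 223) = 1, so the inverse exists.
Bézout: 1 = 13*223 − 46*63.
So 63⁻¹ ≡ −46 ≡ 177 (mod 223).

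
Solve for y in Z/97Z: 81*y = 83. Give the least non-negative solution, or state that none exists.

gcd(81, 97) = 1, so a unique solution mod 97 exists.
81⁻¹ ≡ 6 (mod 97).
y ≡ 6*83 ≡ 13 (mod 97).

13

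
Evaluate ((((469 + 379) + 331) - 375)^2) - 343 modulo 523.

469 + 379 = 848 ≡ 325 (mod 523)
325 + 331 = 656 ≡ 133 (mod 523)
133 - 375 = -242 ≡ 281 (mod 523)
(281)^2 ≡ 511 (mod 523)
511 - 343 = 168

168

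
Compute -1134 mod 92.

-1134 = -13*92 + 62, so -1134 ≡ 62 (mod 92).

62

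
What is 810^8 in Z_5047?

Compute successive squares:
810^1 ≡ 810 (mod 5047)
810^2 ≡ 810^2 = 656100 ≡ 5037 (mod 5047)
810^4 ≡ 5037^2 = 25371369 ≡ 100 (mod 5047)
810^8 ≡ 100^2 = 10000 ≡ 4953 (mod 5047)
So 810^8 ≡ 4953 (mod 5047).

4953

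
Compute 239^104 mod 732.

By square-and-multiply:
239^1 ≡ 239 (mod 732)
239^2 ≡ 239^2 = 57121 ≡ 25 (mod 732)
239^4 ≡ 25^2 = 625 (mod 732)
239^8 ≡ 625^2 = 390625 ≡ 469 (mod 732)
239^16 ≡ 469^2 = 219961 ≡ 361 (mod 732)
239^32 ≡ 361^2 = 130321 ≡ 25 (mod 732)
239^64 ≡ 25^2 = 625 (mod 732)
239^104 = 239^64 × 239^32 × 239^8 ≡ 625 × 25 × 469 (mod 732).
Accumulate the product:
625 × 25 = 15625 ≡ 253
253 × 469 = 118657 ≡ 73

73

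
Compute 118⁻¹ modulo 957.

73

By the extended Euclidean algorithm:
957 = 8×118 + 13
118 = 9×13 + 1
13 = 13×1 + 0
gcd(118, 957) = 1, so the inverse exists.
Back-substitute for 1:
1 = 1×118 − 9×13
  = −9×957 + 73×118
So 118⁻¹ ≡ 73 (mod 957).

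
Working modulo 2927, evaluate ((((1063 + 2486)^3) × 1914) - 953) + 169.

2876

1063 + 2486 = 3549 ≡ 622 (mod 2927)
(622)^3 ≡ 1470 (mod 2927)
1470 × 1914 = 2813580 ≡ 733 (mod 2927)
733 - 953 = -220 ≡ 2707 (mod 2927)
2707 + 169 = 2876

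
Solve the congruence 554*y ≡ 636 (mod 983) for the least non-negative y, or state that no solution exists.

gcd(554, 983) = 1, so a unique solution mod 983 exists.
554⁻¹ ≡ 637 (mod 983).
y ≡ 637*636 ≡ 136 (mod 983).

136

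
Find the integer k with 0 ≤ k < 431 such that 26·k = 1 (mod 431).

315

431 = 16·26 + 15
26 = 1·15 + 11
15 = 1·11 + 4
11 = 2·4 + 3
4 = 1·3 + 1
3 = 3·1 + 0
gcd(26, 431) = 1, so the inverse exists.
Bézout: 1 = 7·431 − 116·26.
So 26⁻¹ ≡ −116 ≡ 315 (mod 431).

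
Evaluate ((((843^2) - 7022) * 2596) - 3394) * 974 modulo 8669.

7898

(843)^2 ≡ 8460 (mod 8669)
8460 - 7022 = 1438
1438 * 2596 = 3733048 ≡ 5378 (mod 8669)
5378 - 3394 = 1984
1984 * 974 = 1932416 ≡ 7898 (mod 8669)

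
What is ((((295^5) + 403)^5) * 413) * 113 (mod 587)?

(295)^5 ≡ 136 (mod 587)
136 + 403 = 539
(539)^5 ≡ 405 (mod 587)
405 * 413 = 167265 ≡ 557 (mod 587)
557 * 113 = 62941 ≡ 132 (mod 587)

132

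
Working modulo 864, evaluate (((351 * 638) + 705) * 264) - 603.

351 * 638 = 223938 ≡ 162 (mod 864)
162 + 705 = 867 ≡ 3 (mod 864)
3 * 264 = 792
792 - 603 = 189

189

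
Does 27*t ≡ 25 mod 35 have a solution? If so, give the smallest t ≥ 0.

10

gcd(27, 35) = 1, so a unique solution mod 35 exists.
27⁻¹ ≡ 13 (mod 35).
t ≡ 13*25 ≡ 10 (mod 35).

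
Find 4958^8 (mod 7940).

Compute successive squares:
4958^1 ≡ 4958 (mod 7940)
4958^2 ≡ 4958^2 = 24581764 ≡ 7464 (mod 7940)
4958^4 ≡ 7464^2 = 55711296 ≡ 4256 (mod 7940)
4958^8 ≡ 4256^2 = 18113536 ≡ 2396 (mod 7940)
So 4958^8 ≡ 2396 (mod 7940).

2396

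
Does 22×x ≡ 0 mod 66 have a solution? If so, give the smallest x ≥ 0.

gcd(22, 66) = 22, and 22 | 0, so solutions exist.
Divide through by 22: 1×x mod 3 = 0.
1⁻¹ ≡ 1 (mod 3).
x ≡ 1×0 ≡ 0 (mod 3).
The smallest non-negative solution is x = 0.

0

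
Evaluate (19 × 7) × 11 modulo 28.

7

19 × 7 = 133 ≡ 21 (mod 28)
21 × 11 = 231 ≡ 7 (mod 28)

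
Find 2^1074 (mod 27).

19

1074 in binary is 10000110010, i.e. 1074 = 1024 + 32 + 16 + 2.
2^1 ≡ 2 (mod 27)
2^2 ≡ 2^2 = 4 (mod 27)
2^4 ≡ 4^2 = 16 (mod 27)
2^8 ≡ 16^2 = 256 ≡ 13 (mod 27)
2^16 ≡ 13^2 = 169 ≡ 7 (mod 27)
2^32 ≡ 7^2 = 49 ≡ 22 (mod 27)
2^64 ≡ 22^2 = 484 ≡ 25 (mod 27)
2^128 ≡ 25^2 = 625 ≡ 4 (mod 27)
2^256 ≡ 4^2 = 16 (mod 27)
2^512 ≡ 16^2 = 256 ≡ 13 (mod 27)
2^1024 ≡ 13^2 = 169 ≡ 7 (mod 27)
2^1074 = 2^1024 * 2^32 * 2^16 * 2^2 ≡ 7 * 22 * 7 * 4 (mod 27).
Accumulate the product:
7 * 22 = 154 ≡ 19
19 * 7 = 133 ≡ 25
25 * 4 = 100 ≡ 19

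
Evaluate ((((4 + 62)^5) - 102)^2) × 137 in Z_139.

34

4 + 62 = 66
(66)^5 ≡ 122 (mod 139)
122 - 102 = 20
(20)^2 ≡ 122 (mod 139)
122 × 137 = 16714 ≡ 34 (mod 139)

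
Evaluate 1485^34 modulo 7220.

2905

1485^1 ≡ 1485 (mod 7220)
1485^2 ≡ 1485^2 = 2205225 ≡ 3125 (mod 7220)
1485^4 ≡ 3125^2 = 9765625 ≡ 4185 (mod 7220)
1485^8 ≡ 4185^2 = 17514225 ≡ 5725 (mod 7220)
1485^16 ≡ 5725^2 = 32775625 ≡ 4045 (mod 7220)
1485^32 ≡ 4045^2 = 16362025 ≡ 1505 (mod 7220)
1485^34 = 1485^32 * 1485^2 ≡ 1505 * 3125 (mod 7220).
1505 * 3125 = 4703125 ≡ 2905 (mod 7220).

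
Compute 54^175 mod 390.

24

175 in binary is 10101111, i.e. 175 = 128 + 32 + 8 + 4 + 2 + 1.
54^1 ≡ 54 (mod 390)
54^2 ≡ 54^2 = 2916 ≡ 186 (mod 390)
54^4 ≡ 186^2 = 34596 ≡ 276 (mod 390)
54^8 ≡ 276^2 = 76176 ≡ 126 (mod 390)
54^16 ≡ 126^2 = 15876 ≡ 276 (mod 390)
54^32 ≡ 276^2 = 76176 ≡ 126 (mod 390)
54^64 ≡ 126^2 = 15876 ≡ 276 (mod 390)
54^128 ≡ 276^2 = 76176 ≡ 126 (mod 390)
54^175 = 54^128 × 54^32 × 54^8 × 54^4 × 54^2 × 54^1 ≡ 126 × 126 × 126 × 276 × 186 × 54 (mod 390).
Accumulate the product:
126 × 126 = 15876 ≡ 276
276 × 126 = 34776 ≡ 66
66 × 276 = 18216 ≡ 276
276 × 186 = 51336 ≡ 246
246 × 54 = 13284 ≡ 24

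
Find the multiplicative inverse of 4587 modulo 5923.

Apply the Euclidean algorithm and back-substitute:
5923 = 1×4587 + 1336
4587 = 3×1336 + 579
1336 = 2×579 + 178
579 = 3×178 + 45
178 = 3×45 + 43
45 = 1×43 + 2
43 = 21×2 + 1
2 = 2×1 + 0
gcd(4587, 5923) = 1, so the inverse exists.
Back-substitute for 1:
1 = 1×43 − 21×2
  = −21×45 + 22×43
  = 22×178 − 87×45
  = −87×579 + 283×178
  = 283×1336 − 653×579
  = −653×4587 + 2242×1336
  = 2242×5923 − 2895×4587
So 4587⁻¹ ≡ −2895 ≡ 3028 (mod 5923).

3028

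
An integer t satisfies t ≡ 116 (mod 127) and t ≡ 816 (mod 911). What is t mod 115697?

45455

127⁻¹ mod 911: 127*538 ≡ 1 (mod 911), so 127⁻¹ ≡ 538.
t = 116 + 127*((816 − 116)*538 mod 911) = 116 + 127*357 = 45455.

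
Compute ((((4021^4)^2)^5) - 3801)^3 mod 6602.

4102

(4021)^4 ≡ 643 (mod 6602)
(643)^2 ≡ 4125 (mod 6602)
(4125)^5 ≡ 877 (mod 6602)
877 - 3801 = -2924 ≡ 3678 (mod 6602)
(3678)^3 ≡ 4102 (mod 6602)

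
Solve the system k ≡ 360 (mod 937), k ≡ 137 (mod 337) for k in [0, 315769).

41588

937⁻¹ mod 337: 937*296 ≡ 1 (mod 337), so 937⁻¹ ≡ 296.
k = 360 + 937*((137 − 360)*296 mod 337) = 360 + 937*44 = 41588.
Check: 41588 mod 937 = 360, 41588 mod 337 = 137. ✓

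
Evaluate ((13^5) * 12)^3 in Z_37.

(13)^5 ≡ 35 (mod 37)
35 * 12 = 420 ≡ 13 (mod 37)
(13)^3 ≡ 14 (mod 37)

14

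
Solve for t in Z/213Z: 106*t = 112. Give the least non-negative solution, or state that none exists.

gcd(106, 213) = 1, so a unique solution mod 213 exists.
106⁻¹ ≡ 211 (mod 213).
t ≡ 211*112 ≡ 202 (mod 213).

202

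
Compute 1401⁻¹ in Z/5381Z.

1110

By the extended Euclidean algorithm:
5381 = 3·1401 + 1178
1401 = 1·1178 + 223
1178 = 5·223 + 63
223 = 3·63 + 34
63 = 1·34 + 29
34 = 1·29 + 5
29 = 5·5 + 4
5 = 1·4 + 1
4 = 4·1 + 0
gcd(1401, 5381) = 1, so the inverse exists.
Back-substitute for 1:
1 = 1·5 − 1·4
  = −1·29 + 6·5
  = 6·34 − 7·29
  = −7·63 + 13·34
  = 13·223 − 46·63
  = −46·1178 + 243·223
  = 243·1401 − 289·1178
  = −289·5381 + 1110·1401
So 1401⁻¹ ≡ 1110 (mod 5381).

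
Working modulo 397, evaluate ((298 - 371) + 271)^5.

62

298 - 371 = -73 ≡ 324 (mod 397)
324 + 271 = 595 ≡ 198 (mod 397)
(198)^5 ≡ 62 (mod 397)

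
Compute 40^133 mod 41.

40

Compute successive squares:
40^1 ≡ 40 (mod 41)
40^2 ≡ 40^2 = 1600 ≡ 1 (mod 41)
40^4 ≡ 1^2 = 1 (mod 41)
40^8 ≡ 1^2 = 1 (mod 41)
40^16 ≡ 1^2 = 1 (mod 41)
40^32 ≡ 1^2 = 1 (mod 41)
40^64 ≡ 1^2 = 1 (mod 41)
40^128 ≡ 1^2 = 1 (mod 41)
40^133 = 40^128 * 40^4 * 40^1 ≡ 1 * 1 * 40 (mod 41).
Accumulate the product:
1 * 1 = 1
1 * 40 = 40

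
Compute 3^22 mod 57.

By square-and-multiply:
22 in binary is 10110, i.e. 22 = 16 + 4 + 2.
3^1 ≡ 3 (mod 57)
3^2 ≡ 3^2 = 9 (mod 57)
3^4 ≡ 9^2 = 81 ≡ 24 (mod 57)
3^8 ≡ 24^2 = 576 ≡ 6 (mod 57)
3^16 ≡ 6^2 = 36 (mod 57)
3^22 = 3^16 × 3^4 × 3^2 ≡ 36 × 24 × 9 (mod 57).
Accumulate the product:
36 × 24 = 864 ≡ 9
9 × 9 = 81 ≡ 24

24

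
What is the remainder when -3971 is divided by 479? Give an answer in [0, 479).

340

-3971 = -9*479 + 340, so -3971 ≡ 340 (mod 479).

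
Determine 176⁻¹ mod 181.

36

By the extended Euclidean algorithm:
181 = 1·176 + 5
176 = 35·5 + 1
5 = 5·1 + 0
gcd(176, 181) = 1, so the inverse exists.
Bézout: 1 = −35·181 + 36·176.
So 176⁻¹ ≡ 36 (mod 181).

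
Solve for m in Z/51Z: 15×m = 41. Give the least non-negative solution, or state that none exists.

no solution

gcd(15, 51) = 3, and 3 does not divide 41.
So the congruence has no solution.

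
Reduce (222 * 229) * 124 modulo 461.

198

222 * 229 = 50838 ≡ 128 (mod 461)
128 * 124 = 15872 ≡ 198 (mod 461)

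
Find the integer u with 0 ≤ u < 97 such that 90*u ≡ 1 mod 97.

83

Apply the Euclidean algorithm and back-substitute:
97 = 1×90 + 7
90 = 12×7 + 6
7 = 1×6 + 1
6 = 6×1 + 0
gcd(90, 97) = 1, so the inverse exists.
Bézout: 1 = 13×97 − 14×90.
So 90⁻¹ ≡ −14 ≡ 83 (mod 97).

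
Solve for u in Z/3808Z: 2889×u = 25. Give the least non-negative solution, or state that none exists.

145

gcd(2889, 3808) = 1, so a unique solution mod 3808 exists.
2889⁻¹ ≡ 1529 (mod 3808).
u ≡ 1529×25 ≡ 145 (mod 3808).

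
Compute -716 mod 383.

50

-716 = -2*383 + 50, so -716 ≡ 50 (mod 383).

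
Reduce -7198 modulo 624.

-7198 = -12·624 + 290, so -7198 ≡ 290 (mod 624).

290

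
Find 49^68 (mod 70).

68 in binary is 1000100, i.e. 68 = 64 + 4.
49^1 ≡ 49 (mod 70)
49^2 ≡ 49^2 = 2401 ≡ 21 (mod 70)
49^4 ≡ 21^2 = 441 ≡ 21 (mod 70)
49^8 ≡ 21^2 = 441 ≡ 21 (mod 70)
49^16 ≡ 21^2 = 441 ≡ 21 (mod 70)
49^32 ≡ 21^2 = 441 ≡ 21 (mod 70)
49^64 ≡ 21^2 = 441 ≡ 21 (mod 70)
49^68 = 49^64 × 49^4 ≡ 21 × 21 (mod 70).
21 × 21 = 441 ≡ 21 (mod 70).

21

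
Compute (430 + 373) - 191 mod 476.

430 + 373 = 803 ≡ 327 (mod 476)
327 - 191 = 136

136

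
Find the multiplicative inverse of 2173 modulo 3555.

1582

Run the extended Euclidean algorithm:
3555 = 1·2173 + 1382
2173 = 1·1382 + 791
1382 = 1·791 + 591
791 = 1·591 + 200
591 = 2·200 + 191
200 = 1·191 + 9
191 = 21·9 + 2
9 = 4·2 + 1
2 = 2·1 + 0
gcd(2173, 3555) = 1, so the inverse exists.
Back-substitute for 1:
1 = 1·9 − 4·2
  = −4·191 + 85·9
  = 85·200 − 89·191
  = −89·591 + 263·200
  = 263·791 − 352·591
  = −352·1382 + 615·791
  = 615·2173 − 967·1382
  = −967·3555 + 1582·2173
So 2173⁻¹ ≡ 1582 (mod 3555).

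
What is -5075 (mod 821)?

672

-5075 = -7·821 + 672, so -5075 ≡ 672 (mod 821).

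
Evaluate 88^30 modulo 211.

Compute successive squares:
88^1 ≡ 88 (mod 211)
88^2 ≡ 88^2 = 7744 ≡ 148 (mod 211)
88^4 ≡ 148^2 = 21904 ≡ 171 (mod 211)
88^8 ≡ 171^2 = 29241 ≡ 123 (mod 211)
88^16 ≡ 123^2 = 15129 ≡ 148 (mod 211)
88^30 = 88^16 · 88^8 · 88^4 · 88^2 ≡ 148 · 123 · 171 · 148 (mod 211).
Accumulate the product:
148 · 123 = 18204 ≡ 58
58 · 171 = 9918 ≡ 1
1 · 148 = 148

148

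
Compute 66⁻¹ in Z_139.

139 = 2×66 + 7
66 = 9×7 + 3
7 = 2×3 + 1
3 = 3×1 + 0
gcd(66, 139) = 1, so the inverse exists.
Bézout: 1 = 19×139 − 40×66.
So 66⁻¹ ≡ −40 ≡ 99 (mod 139).

99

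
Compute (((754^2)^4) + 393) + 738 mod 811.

(754)^2 ≡ 5 (mod 811)
(5)^4 ≡ 625 (mod 811)
625 + 393 = 1018 ≡ 207 (mod 811)
207 + 738 = 945 ≡ 134 (mod 811)

134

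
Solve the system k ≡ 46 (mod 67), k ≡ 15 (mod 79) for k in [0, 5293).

67⁻¹ mod 79: 67*46 ≡ 1 (mod 79), so 67⁻¹ ≡ 46.
k = 46 + 67*((15 − 46)*46 mod 79) = 46 + 67*75 = 5071.
Check: 5071 mod 67 = 46, 5071 mod 79 = 15. ✓

5071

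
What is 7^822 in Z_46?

822 in binary is 1100110110, i.e. 822 = 512 + 256 + 32 + 16 + 4 + 2.
7^1 ≡ 7 (mod 46)
7^2 ≡ 7^2 = 49 ≡ 3 (mod 46)
7^4 ≡ 3^2 = 9 (mod 46)
7^8 ≡ 9^2 = 81 ≡ 35 (mod 46)
7^16 ≡ 35^2 = 1225 ≡ 29 (mod 46)
7^32 ≡ 29^2 = 841 ≡ 13 (mod 46)
7^64 ≡ 13^2 = 169 ≡ 31 (mod 46)
7^128 ≡ 31^2 = 961 ≡ 41 (mod 46)
7^256 ≡ 41^2 = 1681 ≡ 25 (mod 46)
7^512 ≡ 25^2 = 625 ≡ 27 (mod 46)
7^822 = 7^512 · 7^256 · 7^32 · 7^16 · 7^4 · 7^2 ≡ 27 · 25 · 13 · 29 · 9 · 3 (mod 46).
Accumulate the product:
27 · 25 = 675 ≡ 31
31 · 13 = 403 ≡ 35
35 · 29 = 1015 ≡ 3
3 · 9 = 27
27 · 3 = 81 ≡ 35

35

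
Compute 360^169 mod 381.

Compute successive squares:
360^1 ≡ 360 (mod 381)
360^2 ≡ 360^2 = 129600 ≡ 60 (mod 381)
360^4 ≡ 60^2 = 3600 ≡ 171 (mod 381)
360^8 ≡ 171^2 = 29241 ≡ 285 (mod 381)
360^16 ≡ 285^2 = 81225 ≡ 72 (mod 381)
360^32 ≡ 72^2 = 5184 ≡ 231 (mod 381)
360^64 ≡ 231^2 = 53361 ≡ 21 (mod 381)
360^128 ≡ 21^2 = 441 ≡ 60 (mod 381)
360^169 = 360^128 × 360^32 × 360^8 × 360^1 ≡ 60 × 231 × 285 × 360 (mod 381).
Accumulate the product:
60 × 231 = 13860 ≡ 144
144 × 285 = 41040 ≡ 273
273 × 360 = 98280 ≡ 363

363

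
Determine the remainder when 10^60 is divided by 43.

4

60 in binary is 111100, i.e. 60 = 32 + 16 + 8 + 4.
10^1 ≡ 10 (mod 43)
10^2 ≡ 10^2 = 100 ≡ 14 (mod 43)
10^4 ≡ 14^2 = 196 ≡ 24 (mod 43)
10^8 ≡ 24^2 = 576 ≡ 17 (mod 43)
10^16 ≡ 17^2 = 289 ≡ 31 (mod 43)
10^32 ≡ 31^2 = 961 ≡ 15 (mod 43)
10^60 = 10^32 × 10^16 × 10^8 × 10^4 ≡ 15 × 31 × 17 × 24 (mod 43).
Accumulate the product:
15 × 31 = 465 ≡ 35
35 × 17 = 595 ≡ 36
36 × 24 = 864 ≡ 4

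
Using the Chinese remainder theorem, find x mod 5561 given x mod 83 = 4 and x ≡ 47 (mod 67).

2660

83⁻¹ mod 67: 83·21 ≡ 1 (mod 67), so 83⁻¹ ≡ 21.
x = 4 + 83·((47 − 4)·21 mod 67) = 4 + 83·32 = 2660.
Check: 2660 mod 83 = 4, 2660 mod 67 = 47. ✓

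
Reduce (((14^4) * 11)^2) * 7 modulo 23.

17

(14)^4 ≡ 6 (mod 23)
6 * 11 = 66 ≡ 20 (mod 23)
(20)^2 ≡ 9 (mod 23)
9 * 7 = 63 ≡ 17 (mod 23)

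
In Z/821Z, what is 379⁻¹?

13

Run the extended Euclidean algorithm:
821 = 2*379 + 63
379 = 6*63 + 1
63 = 63*1 + 0
gcd(379, 821) = 1, so the inverse exists.
Back-substitute for 1:
1 = 1*379 − 6*63
  = −6*821 + 13*379
So 379⁻¹ ≡ 13 (mod 821).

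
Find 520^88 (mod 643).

331

By square-and-multiply:
88 in binary is 1011000, i.e. 88 = 64 + 16 + 8.
520^1 ≡ 520 (mod 643)
520^2 ≡ 520^2 = 270400 ≡ 340 (mod 643)
520^4 ≡ 340^2 = 115600 ≡ 503 (mod 643)
520^8 ≡ 503^2 = 253009 ≡ 310 (mod 643)
520^16 ≡ 310^2 = 96100 ≡ 293 (mod 643)
520^32 ≡ 293^2 = 85849 ≡ 330 (mod 643)
520^64 ≡ 330^2 = 108900 ≡ 233 (mod 643)
520^88 = 520^64 * 520^16 * 520^8 ≡ 233 * 293 * 310 (mod 643).
Accumulate the product:
233 * 293 = 68269 ≡ 111
111 * 310 = 34410 ≡ 331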